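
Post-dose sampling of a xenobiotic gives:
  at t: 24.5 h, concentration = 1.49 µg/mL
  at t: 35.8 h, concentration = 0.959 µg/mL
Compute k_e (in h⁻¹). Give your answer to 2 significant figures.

0.039 h⁻¹

k = ln(C₁/C₂) / (t₂ − t₁) = ln(1.49/0.959) / (35.8 − 24.5)
  = 0.4406 / 11.30 = 0.03899 h⁻¹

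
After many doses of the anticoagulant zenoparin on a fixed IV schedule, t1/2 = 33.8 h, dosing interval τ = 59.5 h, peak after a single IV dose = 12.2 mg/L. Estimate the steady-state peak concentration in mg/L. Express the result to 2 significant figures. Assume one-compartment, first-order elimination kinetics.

17 mg/L

k = ln2 / t½ = 0.693147 / 33.8 = 0.02051 h⁻¹
e^(−kτ) = e^(−0.02051 × 59.5) = 0.2951
Accumulation ratio R = 1 / (1 − e^(−kτ)) = 1 / (1 − 0.2951) = 1.419
Steady-state peak = C₀ × R = 12.2 × 1.419 = 17.31 mg/L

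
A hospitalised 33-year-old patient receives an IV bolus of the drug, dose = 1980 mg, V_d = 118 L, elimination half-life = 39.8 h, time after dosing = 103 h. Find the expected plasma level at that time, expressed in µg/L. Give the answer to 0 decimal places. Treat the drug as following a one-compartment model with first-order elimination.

C₀ = Dose / Vd = 1980 / 118 = 16.78 mg/L
k = ln2 / t½ = 0.693147 / 39.8 = 0.01742 h⁻¹
C = C₀ · e^(−k·t) = 16.78 × e^(−0.01742 × 103)
  = 16.78 × 0.1663 = 2.791 mg/L
Convert: 2.791 mg/L × 1000 = 2791 µg/L

2791 µg/L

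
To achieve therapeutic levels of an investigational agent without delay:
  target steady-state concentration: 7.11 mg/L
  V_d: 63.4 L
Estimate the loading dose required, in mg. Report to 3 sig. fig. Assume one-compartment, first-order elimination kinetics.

LD = Css × Vd = 7.11 × 63.4 = 450.8 mg

451 mg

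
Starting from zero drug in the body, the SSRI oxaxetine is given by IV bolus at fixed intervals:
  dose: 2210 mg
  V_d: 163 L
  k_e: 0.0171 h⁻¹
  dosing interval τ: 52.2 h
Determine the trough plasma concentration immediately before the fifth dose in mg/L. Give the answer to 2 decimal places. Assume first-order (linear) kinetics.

C₀ per dose = Dose / Vd = 2210 / 163 = 13.56 mg/L
Fraction remaining after one interval: r = e^(−kτ) = e^(−0.01710 × 52.2) = 0.4096
Before dose 5, 4 doses have been given (aged 1τ, 2τ, 3τ, 4τ).
C_trough = C₀ × (r + r² + … + r^4) = C₀ × r(1−r^4)/(1−r)
        = 13.56 × 0.4096 × (1 − 0.02815) / (1 − 0.4096) = 9.143 mg/L

9.14 mg/L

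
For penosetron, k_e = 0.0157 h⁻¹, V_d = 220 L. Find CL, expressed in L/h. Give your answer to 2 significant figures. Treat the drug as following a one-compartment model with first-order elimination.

CL = k × Vd = 0.0157 × 220 = 3.454 L/h

3.5 L/h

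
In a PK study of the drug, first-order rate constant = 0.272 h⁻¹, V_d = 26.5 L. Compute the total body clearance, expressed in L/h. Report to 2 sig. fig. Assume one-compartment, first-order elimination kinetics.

CL = k × Vd = 0.272 × 26.5 = 7.208 L/h

7.2 L/h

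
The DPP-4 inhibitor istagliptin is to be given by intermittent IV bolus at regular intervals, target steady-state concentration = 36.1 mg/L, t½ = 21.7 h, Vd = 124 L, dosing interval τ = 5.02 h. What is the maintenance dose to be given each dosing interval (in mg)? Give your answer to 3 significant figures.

k = ln2 / t½ = 0.693147 / 21.7 = 0.03194 h⁻¹
CL = k × Vd = 0.03194 × 124 = 3.961 L/h
At steady state, Dose/τ = Css × CL.
Dose = Css × CL × τ = 36.1 × 3.961 × 5.02 = 717.8 mg

718 mg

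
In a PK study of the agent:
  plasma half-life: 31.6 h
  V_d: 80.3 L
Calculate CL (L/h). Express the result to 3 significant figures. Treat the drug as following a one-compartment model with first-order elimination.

1.76 L/h

k = ln2 / t½ = 0.693147 / 31.6 = 0.02194 h⁻¹
CL = k × Vd = 0.02194 × 80.3 = 1.762 L/h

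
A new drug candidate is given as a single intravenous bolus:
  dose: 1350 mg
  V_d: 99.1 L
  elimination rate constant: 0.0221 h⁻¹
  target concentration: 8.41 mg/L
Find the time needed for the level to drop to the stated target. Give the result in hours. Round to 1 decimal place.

21.8 h

C₀ = Dose / Vd = 1350 / 99.1 = 13.62 mg/L
t = ln(C₀ / C) / k = ln(13.62 / 8.41) / 0.02210
  = ln(1.620) / 0.02210 = 0.4824 / 0.02210 = 21.83 h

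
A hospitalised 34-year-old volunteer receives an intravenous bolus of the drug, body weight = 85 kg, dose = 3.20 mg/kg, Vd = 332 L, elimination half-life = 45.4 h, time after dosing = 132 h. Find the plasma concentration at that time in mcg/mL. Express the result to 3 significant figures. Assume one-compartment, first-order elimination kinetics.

Total dose = 3.20 × 85 = 272.0 mg
C₀ = Dose / Vd = 272.0 / 332 = 0.8193 mg/L
k = ln2 / t½ = 0.693147 / 45.4 = 0.01527 h⁻¹
C = C₀ · e^(−k·t) = 0.8193 × e^(−0.01527 × 132)
  = 0.8193 × 0.1332 = 0.1091 mg/L
(0.1091 mg/L = 0.1091 mcg/mL)

0.109 mcg/mL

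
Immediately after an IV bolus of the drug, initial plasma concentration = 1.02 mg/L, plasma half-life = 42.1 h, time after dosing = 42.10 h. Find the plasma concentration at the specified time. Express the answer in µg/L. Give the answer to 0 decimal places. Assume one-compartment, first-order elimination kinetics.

510 µg/L

k = ln2 / t½ = 0.693147 / 42.1 = 0.01646 h⁻¹
t / t½ = 42.10 / 42.1 = 1 half-lives
C = C₀ × (1/2)^1 = 1.020 × 0.5000 = 0.5100 mg/L
Convert: 0.5100 mg/L × 1000 = 510.0 µg/L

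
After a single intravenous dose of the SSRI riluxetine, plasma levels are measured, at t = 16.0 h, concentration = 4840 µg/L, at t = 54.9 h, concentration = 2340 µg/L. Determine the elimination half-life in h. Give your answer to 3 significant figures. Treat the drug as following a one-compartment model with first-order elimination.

37.1 h

k = ln(C₁/C₂) / (t₂ − t₁) = ln(4840/2340) / (54.9 − 16.0)
  = 0.7268 / 38.90 = 0.01868 h⁻¹
t½ = ln2 / k = 0.693147 / 0.01868 = 37.11 h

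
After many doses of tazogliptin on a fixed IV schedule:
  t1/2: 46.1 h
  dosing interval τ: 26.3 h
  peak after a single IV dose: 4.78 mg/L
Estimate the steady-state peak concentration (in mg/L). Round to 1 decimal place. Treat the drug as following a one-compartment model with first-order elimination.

14.6 mg/L

k = ln2 / t½ = 0.693147 / 46.1 = 0.01504 h⁻¹
e^(−kτ) = e^(−0.01504 × 26.3) = 0.6733
Accumulation ratio R = 1 / (1 − e^(−kτ)) = 1 / (1 − 0.6733) = 3.061
Steady-state peak = C₀ × R = 4.78 × 3.061 = 14.63 mg/L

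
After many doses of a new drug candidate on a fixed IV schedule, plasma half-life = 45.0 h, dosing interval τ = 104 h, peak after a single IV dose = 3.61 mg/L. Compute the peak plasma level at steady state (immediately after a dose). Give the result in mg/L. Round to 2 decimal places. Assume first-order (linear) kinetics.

4.52 mg/L

k = ln2 / t½ = 0.693147 / 45.0 = 0.01540 h⁻¹
e^(−kτ) = e^(−0.01540 × 104) = 0.2016
Accumulation ratio R = 1 / (1 − e^(−kτ)) = 1 / (1 − 0.2016) = 1.253
Steady-state peak = C₀ × R = 3.61 × 1.253 = 4.523 mg/L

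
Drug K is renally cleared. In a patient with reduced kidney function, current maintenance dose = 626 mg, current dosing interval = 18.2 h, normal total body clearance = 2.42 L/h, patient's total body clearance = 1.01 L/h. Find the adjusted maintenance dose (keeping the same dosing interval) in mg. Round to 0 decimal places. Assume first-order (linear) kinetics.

To keep the same average steady-state level, dosing rate must scale with clearance.
CL ratio = 1.01 / 2.42 = 0.4174
New dose (same interval) = 626 × 0.4174 = 261.3 mg

261 mg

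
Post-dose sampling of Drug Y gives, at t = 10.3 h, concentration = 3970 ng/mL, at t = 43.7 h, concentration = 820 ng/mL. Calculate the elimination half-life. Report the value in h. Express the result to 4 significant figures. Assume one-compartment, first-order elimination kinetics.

14.68 h

k = ln(C₁/C₂) / (t₂ − t₁) = ln(3970/820) / (43.7 − 10.3)
  = 1.577 / 33.40 = 0.04722 h⁻¹
t½ = ln2 / k = 0.693147 / 0.04722 = 14.68 h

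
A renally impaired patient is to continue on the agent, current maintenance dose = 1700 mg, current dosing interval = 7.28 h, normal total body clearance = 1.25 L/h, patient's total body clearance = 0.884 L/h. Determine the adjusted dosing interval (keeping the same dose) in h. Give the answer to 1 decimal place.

10.3 h

To keep the same average steady-state level, dosing rate must scale with clearance.
CL ratio = 0.884 / 1.25 = 0.7072
New interval (same dose) = 7.28 / 0.7072 = 10.29 h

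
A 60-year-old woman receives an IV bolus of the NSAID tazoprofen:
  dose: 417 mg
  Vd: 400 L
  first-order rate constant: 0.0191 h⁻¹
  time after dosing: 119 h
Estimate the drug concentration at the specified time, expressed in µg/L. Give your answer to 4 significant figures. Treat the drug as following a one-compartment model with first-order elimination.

107.4 µg/L

C₀ = Dose / Vd = 417.0 / 400 = 1.043 mg/L
C = C₀ · e^(−k·t) = 1.043 × e^(−0.01910 × 119)
  = 1.043 × 0.1030 = 0.1074 mg/L
Convert: 0.1074 mg/L × 1000 = 107.4 µg/L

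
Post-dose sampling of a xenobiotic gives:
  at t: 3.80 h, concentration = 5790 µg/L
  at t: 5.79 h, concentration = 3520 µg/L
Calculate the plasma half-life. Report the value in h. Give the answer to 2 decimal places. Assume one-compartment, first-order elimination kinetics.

2.77 h

k = ln(C₁/C₂) / (t₂ − t₁) = ln(5790/3520) / (5.79 − 3.80)
  = 0.4977 / 1.990 = 0.2501 h⁻¹
t½ = ln2 / k = 0.693147 / 0.2501 = 2.771 h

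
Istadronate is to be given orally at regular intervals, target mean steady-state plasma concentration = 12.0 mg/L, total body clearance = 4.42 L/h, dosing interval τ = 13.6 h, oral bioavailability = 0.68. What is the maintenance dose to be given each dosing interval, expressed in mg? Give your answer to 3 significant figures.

At steady state, F × (Dose/τ) = Css × CL.
Dose = Css × CL × τ / F = 12.0 × 4.420 × 13.6 / 0.68 = 1061 mg

1060 mg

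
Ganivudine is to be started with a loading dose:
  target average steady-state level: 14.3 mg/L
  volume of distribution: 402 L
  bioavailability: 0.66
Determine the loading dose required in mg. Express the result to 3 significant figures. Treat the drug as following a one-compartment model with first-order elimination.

8710 mg

LD = Css × Vd / F = 14.3 × 402 / 0.66 = 8710 mg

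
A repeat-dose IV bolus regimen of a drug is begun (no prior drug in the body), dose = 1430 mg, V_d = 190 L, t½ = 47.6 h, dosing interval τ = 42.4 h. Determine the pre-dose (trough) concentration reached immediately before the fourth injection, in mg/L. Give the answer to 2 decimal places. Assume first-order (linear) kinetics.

7.43 mg/L

C₀ per dose = Dose / Vd = 1430 / 190 = 7.526 mg/L
k = ln2 / t½ = 0.693147 / 47.6 = 0.01456 h⁻¹
Fraction remaining after one interval: r = e^(−kτ) = e^(−0.01456 × 42.4) = 0.5394
Before dose 4, 3 doses have been given (aged 1τ, 2τ, 3τ).
C_trough = C₀ × (r + r² + … + r^3) = C₀ × r(1−r^3)/(1−r)
        = 7.526 × 0.5394 × (1 − 0.1569) / (1 − 0.5394) = 7.431 mg/L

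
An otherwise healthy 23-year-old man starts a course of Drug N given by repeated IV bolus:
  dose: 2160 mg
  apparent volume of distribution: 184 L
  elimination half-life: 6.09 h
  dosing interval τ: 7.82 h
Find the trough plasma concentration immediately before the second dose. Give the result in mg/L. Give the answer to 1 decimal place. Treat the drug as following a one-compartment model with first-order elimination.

4.8 mg/L

C₀ per dose = Dose / Vd = 2160 / 184 = 11.74 mg/L
k = ln2 / t½ = 0.693147 / 6.09 = 0.1138 h⁻¹
Fraction remaining after one interval: r = e^(−kτ) = e^(−0.1138 × 7.82) = 0.4107
Before dose 2, 1 dose has been given (aged 1τ).
C_trough = C₀ × r = 11.74 × 0.4107 = 4.822 mg/L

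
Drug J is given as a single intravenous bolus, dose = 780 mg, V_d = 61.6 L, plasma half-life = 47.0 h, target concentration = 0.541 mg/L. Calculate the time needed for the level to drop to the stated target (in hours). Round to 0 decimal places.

C₀ = Dose / Vd = 780.0 / 61.6 = 12.66 mg/L
k = ln2 / t½ = 0.693147 / 47.0 = 0.01475 h⁻¹
t = ln(C₀ / C) / k = ln(12.66 / 0.541) / 0.01475
  = ln(23.40) / 0.01475 = 3.153 / 0.01475 = 213.8 h

214 h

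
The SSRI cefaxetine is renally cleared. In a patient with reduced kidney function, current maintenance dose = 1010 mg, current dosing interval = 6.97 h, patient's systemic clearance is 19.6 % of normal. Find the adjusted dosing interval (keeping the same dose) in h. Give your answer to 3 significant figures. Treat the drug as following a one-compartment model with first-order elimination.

To keep the same average steady-state level, dosing rate must scale with clearance.
CL ratio = 19.6 / 100 = 0.1960
New interval (same dose) = 6.97 / 0.1960 = 35.56 h

35.6 h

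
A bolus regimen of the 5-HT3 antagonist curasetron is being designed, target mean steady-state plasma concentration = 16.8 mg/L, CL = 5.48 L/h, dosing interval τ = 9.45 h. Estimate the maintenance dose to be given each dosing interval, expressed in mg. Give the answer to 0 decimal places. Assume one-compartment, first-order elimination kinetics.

At steady state, Dose/τ = Css × CL.
Dose = Css × CL × τ = 16.8 × 5.480 × 9.45 = 870.0 mg

870 mg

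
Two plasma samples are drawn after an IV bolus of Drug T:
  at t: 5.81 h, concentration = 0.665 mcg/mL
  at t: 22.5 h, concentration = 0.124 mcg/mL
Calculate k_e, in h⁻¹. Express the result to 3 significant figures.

0.101 h⁻¹

k = ln(C₁/C₂) / (t₂ − t₁) = ln(0.665/0.124) / (22.5 − 5.81)
  = 1.680 / 16.69 = 0.1007 h⁻¹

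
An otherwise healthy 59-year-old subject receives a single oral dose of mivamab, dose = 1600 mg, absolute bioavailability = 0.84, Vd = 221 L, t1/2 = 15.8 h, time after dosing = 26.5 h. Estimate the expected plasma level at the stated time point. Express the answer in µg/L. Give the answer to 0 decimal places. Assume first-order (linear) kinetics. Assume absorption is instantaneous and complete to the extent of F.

Amount reaching circulation = F × Dose = 0.84 × 1600 = 1344 mg
C₀ = F·Dose / Vd = 1344 / 221 = 6.081 mg/L
k = ln2 / t½ = 0.693147 / 15.8 = 0.04387 h⁻¹
C = C₀ · e^(−k·t) = 6.081 × e^(−0.04387 × 26.5)
  = 6.081 × 0.3127 = 1.902 mg/L
Convert: 1.902 mg/L × 1000 = 1902 µg/L

1902 µg/L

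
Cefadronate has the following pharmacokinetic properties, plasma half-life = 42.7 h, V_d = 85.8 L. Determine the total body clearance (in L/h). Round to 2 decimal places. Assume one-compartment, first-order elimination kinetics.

k = ln2 / t½ = 0.693147 / 42.7 = 0.01623 h⁻¹
CL = k × Vd = 0.01623 × 85.8 = 1.393 L/h

1.39 L/h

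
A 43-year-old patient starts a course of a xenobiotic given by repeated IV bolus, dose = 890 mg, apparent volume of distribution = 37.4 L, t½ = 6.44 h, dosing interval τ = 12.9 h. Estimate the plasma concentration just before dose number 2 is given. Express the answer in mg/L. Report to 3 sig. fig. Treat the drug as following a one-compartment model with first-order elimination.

5.94 mg/L

C₀ per dose = Dose / Vd = 890 / 37.4 = 23.80 mg/L
k = ln2 / t½ = 0.693147 / 6.44 = 0.1076 h⁻¹
Fraction remaining after one interval: r = e^(−kτ) = e^(−0.1076 × 12.9) = 0.2496
Before dose 2, 1 dose has been given (aged 1τ).
C_trough = C₀ × r = 23.80 × 0.2496 = 5.940 mg/L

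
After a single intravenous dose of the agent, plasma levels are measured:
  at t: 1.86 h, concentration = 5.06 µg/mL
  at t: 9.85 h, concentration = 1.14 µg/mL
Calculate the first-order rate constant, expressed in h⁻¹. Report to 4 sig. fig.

0.1865 h⁻¹

k = ln(C₁/C₂) / (t₂ − t₁) = ln(5.06/1.14) / (9.85 − 1.86)
  = 1.490 / 7.990 = 0.1865 h⁻¹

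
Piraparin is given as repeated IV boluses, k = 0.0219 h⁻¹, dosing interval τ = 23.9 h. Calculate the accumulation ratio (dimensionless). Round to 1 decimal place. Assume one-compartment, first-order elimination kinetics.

2.5

e^(−kτ) = e^(−0.02190 × 23.9) = 0.5925
Accumulation ratio R = 1 / (1 − e^(−kτ)) = 1 / (1 − 0.5925) = 2.454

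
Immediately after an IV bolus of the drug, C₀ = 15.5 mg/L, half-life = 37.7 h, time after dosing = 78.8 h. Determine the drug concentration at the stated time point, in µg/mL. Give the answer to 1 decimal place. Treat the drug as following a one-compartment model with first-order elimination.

k = ln2 / t½ = 0.693147 / 37.7 = 0.01839 h⁻¹
C = C₀ · e^(−k·t) = 15.50 × e^(−0.01839 × 78.8)
  = 15.50 × 0.2348 = 3.639 mg/L
(3.639 mg/L = 3.639 µg/mL)

3.6 µg/mL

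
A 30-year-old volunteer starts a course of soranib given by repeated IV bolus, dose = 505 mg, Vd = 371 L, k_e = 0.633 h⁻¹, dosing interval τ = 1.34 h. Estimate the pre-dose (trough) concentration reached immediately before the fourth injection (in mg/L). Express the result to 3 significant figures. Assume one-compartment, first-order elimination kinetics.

C₀ per dose = Dose / Vd = 505 / 371 = 1.361 mg/L
Fraction remaining after one interval: r = e^(−kτ) = e^(−0.6330 × 1.34) = 0.4282
Before dose 4, 3 doses have been given (aged 1τ, 2τ, 3τ).
C_trough = C₀ × (r + r² + … + r^3) = C₀ × r(1−r^3)/(1−r)
        = 1.361 × 0.4282 × (1 − 0.07851) / (1 − 0.4282) = 0.9392 mg/L

0.939 mg/L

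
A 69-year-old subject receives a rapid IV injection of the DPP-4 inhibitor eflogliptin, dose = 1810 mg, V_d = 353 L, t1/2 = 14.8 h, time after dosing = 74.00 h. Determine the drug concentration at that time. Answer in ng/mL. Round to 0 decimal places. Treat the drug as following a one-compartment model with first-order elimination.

160 ng/mL

C₀ = Dose / Vd = 1810 / 353 = 5.127 mg/L
k = ln2 / t½ = 0.693147 / 14.8 = 0.04683 h⁻¹
t / t½ = 74.00 / 14.8 = 5 half-lives
C = C₀ × (1/2)^5 = 5.127 × 0.03125 = 0.1602 mg/L
Convert: 0.1602 mg/L × 1000 = 160.2 ng/mL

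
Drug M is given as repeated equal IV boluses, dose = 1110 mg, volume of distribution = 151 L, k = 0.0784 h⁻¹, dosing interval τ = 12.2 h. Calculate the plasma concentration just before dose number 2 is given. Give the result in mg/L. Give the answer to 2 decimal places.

2.82 mg/L

C₀ per dose = Dose / Vd = 1110 / 151 = 7.351 mg/L
Fraction remaining after one interval: r = e^(−kτ) = e^(−0.07840 × 12.2) = 0.3842
Before dose 2, 1 dose has been given (aged 1τ).
C_trough = C₀ × r = 7.351 × 0.3842 = 2.824 mg/L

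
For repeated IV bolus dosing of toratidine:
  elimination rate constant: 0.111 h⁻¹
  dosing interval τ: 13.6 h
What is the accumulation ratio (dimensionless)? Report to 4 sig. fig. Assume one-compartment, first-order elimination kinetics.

1.284

e^(−kτ) = e^(−0.1110 × 13.6) = 0.2210
Accumulation ratio R = 1 / (1 − e^(−kτ)) = 1 / (1 − 0.2210) = 1.284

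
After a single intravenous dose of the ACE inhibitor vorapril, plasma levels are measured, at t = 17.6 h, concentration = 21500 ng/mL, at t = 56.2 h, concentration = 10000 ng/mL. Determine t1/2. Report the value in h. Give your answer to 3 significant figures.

k = ln(C₁/C₂) / (t₂ − t₁) = ln(21500/10000) / (56.2 − 17.6)
  = 0.7655 / 38.60 = 0.01983 h⁻¹
t½ = ln2 / k = 0.693147 / 0.01983 = 34.95 h

35.0 h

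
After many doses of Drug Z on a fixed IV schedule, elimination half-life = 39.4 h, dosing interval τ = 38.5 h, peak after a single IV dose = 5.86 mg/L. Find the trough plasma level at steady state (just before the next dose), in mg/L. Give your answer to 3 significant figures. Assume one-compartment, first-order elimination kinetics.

6.05 mg/L

k = ln2 / t½ = 0.693147 / 39.4 = 0.01759 h⁻¹
e^(−kτ) = e^(−0.01759 × 38.5) = 0.5080
Accumulation ratio R = 1 / (1 − e^(−kτ)) = 1 / (1 − 0.5080) = 2.033
Steady-state trough = C₀ × R × e^(−kτ) = 5.86 × 2.033 × 0.5080 = 6.052 mg/L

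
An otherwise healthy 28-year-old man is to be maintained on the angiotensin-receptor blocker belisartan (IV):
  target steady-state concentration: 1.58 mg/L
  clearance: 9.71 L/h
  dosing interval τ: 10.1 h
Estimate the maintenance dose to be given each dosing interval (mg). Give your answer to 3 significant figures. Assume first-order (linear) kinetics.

155 mg

At steady state, Dose/τ = Css × CL.
Dose = Css × CL × τ = 1.58 × 9.710 × 10.1 = 155.0 mg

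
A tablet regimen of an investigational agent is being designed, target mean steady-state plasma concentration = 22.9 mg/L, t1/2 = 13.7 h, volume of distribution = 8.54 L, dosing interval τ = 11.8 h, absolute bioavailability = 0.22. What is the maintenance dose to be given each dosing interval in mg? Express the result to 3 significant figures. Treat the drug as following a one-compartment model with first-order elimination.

k = ln2 / t½ = 0.693147 / 13.7 = 0.05059 h⁻¹
CL = k × Vd = 0.05059 × 8.54 = 0.4320 L/h
At steady state, F × (Dose/τ) = Css × CL.
Dose = Css × CL × τ / F = 22.9 × 0.4320 × 11.8 / 0.22 = 530.6 mg

531 mg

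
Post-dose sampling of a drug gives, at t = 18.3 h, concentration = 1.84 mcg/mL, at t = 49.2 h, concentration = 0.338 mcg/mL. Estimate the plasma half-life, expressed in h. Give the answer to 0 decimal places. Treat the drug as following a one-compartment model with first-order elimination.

k = ln(C₁/C₂) / (t₂ − t₁) = ln(1.84/0.338) / (49.2 − 18.3)
  = 1.694 / 30.90 = 0.05482 h⁻¹
t½ = ln2 / k = 0.693147 / 0.05482 = 12.64 h

13 h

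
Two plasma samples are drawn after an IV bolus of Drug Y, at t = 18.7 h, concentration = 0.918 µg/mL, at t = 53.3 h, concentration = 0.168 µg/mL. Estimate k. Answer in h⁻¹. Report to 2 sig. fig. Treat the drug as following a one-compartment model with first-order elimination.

0.049 h⁻¹

k = ln(C₁/C₂) / (t₂ − t₁) = ln(0.918/0.168) / (53.3 − 18.7)
  = 1.698 / 34.60 = 0.04908 h⁻¹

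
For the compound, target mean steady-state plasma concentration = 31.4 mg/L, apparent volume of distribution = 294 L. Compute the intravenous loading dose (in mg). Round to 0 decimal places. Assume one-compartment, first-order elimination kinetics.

9232 mg

LD = Css × Vd = 31.4 × 294 = 9232 mg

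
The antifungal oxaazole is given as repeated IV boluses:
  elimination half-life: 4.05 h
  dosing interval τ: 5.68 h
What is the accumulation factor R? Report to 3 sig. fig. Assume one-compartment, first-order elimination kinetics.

1.61

k = ln2 / t½ = 0.693147 / 4.05 = 0.1711 h⁻¹
e^(−kτ) = e^(−0.1711 × 5.68) = 0.3784
Accumulation ratio R = 1 / (1 − e^(−kτ)) = 1 / (1 − 0.3784) = 1.609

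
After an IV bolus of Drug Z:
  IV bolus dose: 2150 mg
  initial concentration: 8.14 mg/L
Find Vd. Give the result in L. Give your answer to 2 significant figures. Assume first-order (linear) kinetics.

260 L

Vd = Dose / C₀ = 2150 / 8.14 = 264.1 L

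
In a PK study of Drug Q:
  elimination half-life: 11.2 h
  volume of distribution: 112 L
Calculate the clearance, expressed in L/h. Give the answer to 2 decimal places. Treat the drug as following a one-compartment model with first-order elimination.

6.93 L/h

k = ln2 / t½ = 0.693147 / 11.2 = 0.06189 h⁻¹
CL = k × Vd = 0.06189 × 112 = 6.932 L/h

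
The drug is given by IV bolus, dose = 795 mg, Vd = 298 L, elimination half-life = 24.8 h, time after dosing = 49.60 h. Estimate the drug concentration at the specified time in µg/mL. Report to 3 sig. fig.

0.667 µg/mL

C₀ = Dose / Vd = 795.0 / 298 = 2.668 mg/L
k = ln2 / t½ = 0.693147 / 24.8 = 0.02795 h⁻¹
t / t½ = 49.60 / 24.8 = 2 half-lives
C = C₀ × (1/2)^2 = 2.668 × 0.2500 = 0.6670 mg/L
(0.6670 mg/L = 0.6670 µg/mL)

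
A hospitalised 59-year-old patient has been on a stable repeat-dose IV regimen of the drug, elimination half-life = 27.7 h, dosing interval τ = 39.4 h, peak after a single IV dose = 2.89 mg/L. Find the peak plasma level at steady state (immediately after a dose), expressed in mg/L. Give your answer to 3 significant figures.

k = ln2 / t½ = 0.693147 / 27.7 = 0.02502 h⁻¹
e^(−kτ) = e^(−0.02502 × 39.4) = 0.3731
Accumulation ratio R = 1 / (1 − e^(−kτ)) = 1 / (1 − 0.3731) = 1.595
Steady-state peak = C₀ × R = 2.89 × 1.595 = 4.610 mg/L

4.61 mg/L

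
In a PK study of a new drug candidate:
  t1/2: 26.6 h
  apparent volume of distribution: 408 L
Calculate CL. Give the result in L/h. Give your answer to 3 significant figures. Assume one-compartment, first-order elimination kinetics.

10.6 L/h

k = ln2 / t½ = 0.693147 / 26.6 = 0.02606 h⁻¹
CL = k × Vd = 0.02606 × 408 = 10.63 L/h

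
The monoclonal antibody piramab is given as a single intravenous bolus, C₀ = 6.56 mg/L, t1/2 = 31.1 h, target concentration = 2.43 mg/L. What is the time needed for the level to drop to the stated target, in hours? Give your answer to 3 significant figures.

44.6 h

k = ln2 / t½ = 0.693147 / 31.1 = 0.02229 h⁻¹
t = ln(C₀ / C) / k = ln(6.560 / 2.43) / 0.02229
  = ln(2.700) / 0.02229 = 0.9933 / 0.02229 = 44.56 h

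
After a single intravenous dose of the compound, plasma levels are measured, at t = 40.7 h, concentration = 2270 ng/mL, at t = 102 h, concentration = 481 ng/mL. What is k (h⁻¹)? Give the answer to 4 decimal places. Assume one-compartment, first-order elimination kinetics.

k = ln(C₁/C₂) / (t₂ − t₁) = ln(2270/481) / (102 − 40.7)
  = 1.552 / 61.30 = 0.02532 h⁻¹

0.0253 h⁻¹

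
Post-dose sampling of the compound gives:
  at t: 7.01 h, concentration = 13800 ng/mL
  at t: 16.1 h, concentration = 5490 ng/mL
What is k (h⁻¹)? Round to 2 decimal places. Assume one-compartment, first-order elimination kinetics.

k = ln(C₁/C₂) / (t₂ − t₁) = ln(13800/5490) / (16.1 − 7.01)
  = 0.9217 / 9.090 = 0.1014 h⁻¹

0.10 h⁻¹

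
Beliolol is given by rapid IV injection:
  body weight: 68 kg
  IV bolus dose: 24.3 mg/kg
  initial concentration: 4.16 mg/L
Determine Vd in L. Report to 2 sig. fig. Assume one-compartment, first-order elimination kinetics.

400 L

Dose = 24.3 × 68 = 1652 mg
Vd = Dose / C₀ = 1652 / 4.16 = 397.1 L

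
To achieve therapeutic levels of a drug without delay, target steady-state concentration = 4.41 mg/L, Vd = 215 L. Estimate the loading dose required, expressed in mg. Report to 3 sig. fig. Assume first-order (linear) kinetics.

LD = Css × Vd = 4.41 × 215 = 948.2 mg

948 mg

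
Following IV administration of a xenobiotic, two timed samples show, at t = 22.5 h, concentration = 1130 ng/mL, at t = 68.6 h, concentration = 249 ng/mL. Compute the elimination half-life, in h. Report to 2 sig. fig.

21 h

k = ln(C₁/C₂) / (t₂ − t₁) = ln(1130/249) / (68.6 − 22.5)
  = 1.513 / 46.10 = 0.03282 h⁻¹
t½ = ln2 / k = 0.693147 / 0.03282 = 21.12 h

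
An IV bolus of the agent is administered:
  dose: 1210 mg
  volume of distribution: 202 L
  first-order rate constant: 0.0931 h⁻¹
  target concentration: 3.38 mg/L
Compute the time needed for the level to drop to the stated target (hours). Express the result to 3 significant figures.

6.15 h

C₀ = Dose / Vd = 1210 / 202 = 5.990 mg/L
t = ln(C₀ / C) / k = ln(5.990 / 3.38) / 0.09310
  = ln(1.772) / 0.09310 = 0.5721 / 0.09310 = 6.145 h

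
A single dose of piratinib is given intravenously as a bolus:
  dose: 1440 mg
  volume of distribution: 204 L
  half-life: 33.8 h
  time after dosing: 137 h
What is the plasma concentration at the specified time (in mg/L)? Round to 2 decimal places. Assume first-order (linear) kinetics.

0.43 mg/L

C₀ = Dose / Vd = 1440 / 204 = 7.059 mg/L
k = ln2 / t½ = 0.693147 / 33.8 = 0.02051 h⁻¹
C = C₀ · e^(−k·t) = 7.059 × e^(−0.02051 × 137)
  = 7.059 × 0.06021 = 0.4250 mg/L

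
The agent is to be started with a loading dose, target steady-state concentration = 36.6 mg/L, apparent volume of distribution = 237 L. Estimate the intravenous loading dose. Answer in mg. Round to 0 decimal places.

LD = Css × Vd = 36.6 × 237 = 8674 mg

8674 mg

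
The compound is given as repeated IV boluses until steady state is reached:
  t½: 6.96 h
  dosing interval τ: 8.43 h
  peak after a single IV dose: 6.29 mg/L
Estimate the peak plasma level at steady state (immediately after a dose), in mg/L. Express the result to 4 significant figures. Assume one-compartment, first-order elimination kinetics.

11.07 mg/L

k = ln2 / t½ = 0.693147 / 6.96 = 0.09959 h⁻¹
e^(−kτ) = e^(−0.09959 × 8.43) = 0.4319
Accumulation ratio R = 1 / (1 − e^(−kτ)) = 1 / (1 − 0.4319) = 1.760
Steady-state peak = C₀ × R = 6.29 × 1.760 = 11.07 mg/L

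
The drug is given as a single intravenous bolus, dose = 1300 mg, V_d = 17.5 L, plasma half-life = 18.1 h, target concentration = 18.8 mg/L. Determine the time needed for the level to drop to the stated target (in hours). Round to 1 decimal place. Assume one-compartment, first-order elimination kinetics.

35.9 h

C₀ = Dose / Vd = 1300 / 17.5 = 74.29 mg/L
k = ln2 / t½ = 0.693147 / 18.1 = 0.03830 h⁻¹
t = ln(C₀ / C) / k = ln(74.29 / 18.8) / 0.03830
  = ln(3.952) / 0.03830 = 1.374 / 0.03830 = 35.87 h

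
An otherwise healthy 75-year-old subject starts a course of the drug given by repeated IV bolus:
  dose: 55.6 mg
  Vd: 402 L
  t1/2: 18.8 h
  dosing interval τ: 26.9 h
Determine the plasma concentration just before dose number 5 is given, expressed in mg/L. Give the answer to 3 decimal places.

C₀ per dose = Dose / Vd = 55.6 / 402 = 0.1383 mg/L
k = ln2 / t½ = 0.693147 / 18.8 = 0.03687 h⁻¹
Fraction remaining after one interval: r = e^(−kτ) = e^(−0.03687 × 26.9) = 0.3709
Before dose 5, 4 doses have been given (aged 1τ, 2τ, 3τ, 4τ).
C_trough = C₀ × (r + r² + … + r^4) = C₀ × r(1−r^4)/(1−r)
        = 0.1383 × 0.3709 × (1 − 0.01892) / (1 − 0.3709) = 0.08000 mg/L

0.080 mg/L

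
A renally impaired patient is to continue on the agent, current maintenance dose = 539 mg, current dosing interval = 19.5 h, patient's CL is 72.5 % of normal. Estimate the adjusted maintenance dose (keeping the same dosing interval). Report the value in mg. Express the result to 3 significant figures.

To keep the same average steady-state level, dosing rate must scale with clearance.
CL ratio = 72.5 / 100 = 0.7250
New dose (same interval) = 539 × 0.7250 = 390.8 mg

391 mg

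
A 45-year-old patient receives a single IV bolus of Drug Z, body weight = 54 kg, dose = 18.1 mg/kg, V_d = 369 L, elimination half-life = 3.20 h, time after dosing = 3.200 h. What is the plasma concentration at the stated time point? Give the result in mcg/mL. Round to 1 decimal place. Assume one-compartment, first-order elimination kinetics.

Total dose = 18.1 × 54 = 977.4 mg
C₀ = Dose / Vd = 977.4 / 369 = 2.649 mg/L
k = ln2 / t½ = 0.693147 / 3.20 = 0.2166 h⁻¹
t / t½ = 3.200 / 3.20 = 1 half-lives
C = C₀ × (1/2)^1 = 2.649 × 0.5000 = 1.325 mg/L
(1.325 mg/L = 1.325 mcg/mL)

1.3 mcg/mL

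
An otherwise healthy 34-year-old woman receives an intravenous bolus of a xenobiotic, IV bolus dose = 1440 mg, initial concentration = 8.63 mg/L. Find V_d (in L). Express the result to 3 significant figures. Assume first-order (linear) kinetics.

Vd = Dose / C₀ = 1440 / 8.63 = 166.9 L

167 L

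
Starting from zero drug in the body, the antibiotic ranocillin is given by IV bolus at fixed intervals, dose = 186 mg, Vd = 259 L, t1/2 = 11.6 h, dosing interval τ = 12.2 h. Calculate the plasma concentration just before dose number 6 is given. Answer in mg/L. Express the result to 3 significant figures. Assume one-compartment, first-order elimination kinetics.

C₀ per dose = Dose / Vd = 186 / 259 = 0.7181 mg/L
k = ln2 / t½ = 0.693147 / 11.6 = 0.05975 h⁻¹
Fraction remaining after one interval: r = e^(−kτ) = e^(−0.05975 × 12.2) = 0.4824
Before dose 6, 5 doses have been given (aged 1τ, 2τ, 3τ, 4τ, 5τ).
C_trough = C₀ × (r + r² + … + r^5) = C₀ × r(1−r^5)/(1−r)
        = 0.7181 × 0.4824 × (1 − 0.02612) / (1 − 0.4824) = 0.6518 mg/L

0.652 mg/L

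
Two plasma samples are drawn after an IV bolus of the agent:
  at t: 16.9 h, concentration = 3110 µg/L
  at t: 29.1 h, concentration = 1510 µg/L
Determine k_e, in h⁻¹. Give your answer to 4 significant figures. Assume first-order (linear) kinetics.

k = ln(C₁/C₂) / (t₂ − t₁) = ln(3110/1510) / (29.1 − 16.9)
  = 0.7225 / 12.20 = 0.05922 h⁻¹

0.05922 h⁻¹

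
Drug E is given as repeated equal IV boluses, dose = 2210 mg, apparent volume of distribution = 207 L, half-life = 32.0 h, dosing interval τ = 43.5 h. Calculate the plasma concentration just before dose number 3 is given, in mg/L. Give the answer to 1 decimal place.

5.8 mg/L

C₀ per dose = Dose / Vd = 2210 / 207 = 10.68 mg/L
k = ln2 / t½ = 0.693147 / 32.0 = 0.02166 h⁻¹
Fraction remaining after one interval: r = e^(−kτ) = e^(−0.02166 × 43.5) = 0.3898
Before dose 3, 2 doses have been given (aged 1τ, 2τ).
C_trough = C₀ × (r + r²) = 10.68 × (0.3898 + 0.1519) = 5.785 mg/L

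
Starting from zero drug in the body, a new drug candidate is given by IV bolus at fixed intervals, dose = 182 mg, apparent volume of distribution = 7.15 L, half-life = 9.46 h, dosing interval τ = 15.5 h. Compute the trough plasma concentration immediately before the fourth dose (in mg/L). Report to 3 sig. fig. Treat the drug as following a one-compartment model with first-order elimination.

11.6 mg/L

C₀ per dose = Dose / Vd = 182 / 7.15 = 25.45 mg/L
k = ln2 / t½ = 0.693147 / 9.46 = 0.07327 h⁻¹
Fraction remaining after one interval: r = e^(−kτ) = e^(−0.07327 × 15.5) = 0.3212
Before dose 4, 3 doses have been given (aged 1τ, 2τ, 3τ).
C_trough = C₀ × (r + r² + … + r^3) = C₀ × r(1−r^3)/(1−r)
        = 25.45 × 0.3212 × (1 − 0.03314) / (1 − 0.3212) = 11.64 mg/L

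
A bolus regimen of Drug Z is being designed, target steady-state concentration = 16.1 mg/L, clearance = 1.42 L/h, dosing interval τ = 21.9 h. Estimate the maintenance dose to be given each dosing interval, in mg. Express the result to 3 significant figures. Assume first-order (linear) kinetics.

501 mg

At steady state, Dose/τ = Css × CL.
Dose = Css × CL × τ = 16.1 × 1.420 × 21.9 = 500.7 mg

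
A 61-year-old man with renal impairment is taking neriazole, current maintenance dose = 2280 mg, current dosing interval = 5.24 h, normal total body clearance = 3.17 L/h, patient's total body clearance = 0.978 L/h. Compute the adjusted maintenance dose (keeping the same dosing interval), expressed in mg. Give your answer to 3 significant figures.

To keep the same average steady-state level, dosing rate must scale with clearance.
CL ratio = 0.978 / 3.17 = 0.3085
New dose (same interval) = 2280 × 0.3085 = 703.4 mg

703 mg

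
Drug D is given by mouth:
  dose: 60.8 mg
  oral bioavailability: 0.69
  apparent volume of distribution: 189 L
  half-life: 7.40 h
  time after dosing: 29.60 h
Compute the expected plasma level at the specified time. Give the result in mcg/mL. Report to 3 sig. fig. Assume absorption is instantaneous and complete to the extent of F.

0.0139 mcg/mL

Amount reaching circulation = F × Dose = 0.69 × 60.80 = 41.95 mg
C₀ = F·Dose / Vd = 41.95 / 189 = 0.2220 mg/L
k = ln2 / t½ = 0.693147 / 7.40 = 0.09367 h⁻¹
t / t½ = 29.60 / 7.40 = 4 half-lives
C = C₀ × (1/2)^4 = 0.2220 × 0.06250 = 0.01388 mg/L
(0.01388 mg/L = 0.01388 mcg/mL)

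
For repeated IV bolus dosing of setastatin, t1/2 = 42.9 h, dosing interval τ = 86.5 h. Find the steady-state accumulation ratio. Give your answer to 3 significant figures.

k = ln2 / t½ = 0.693147 / 42.9 = 0.01616 h⁻¹
e^(−kτ) = e^(−0.01616 × 86.5) = 0.2471
Accumulation ratio R = 1 / (1 − e^(−kτ)) = 1 / (1 − 0.2471) = 1.328

1.33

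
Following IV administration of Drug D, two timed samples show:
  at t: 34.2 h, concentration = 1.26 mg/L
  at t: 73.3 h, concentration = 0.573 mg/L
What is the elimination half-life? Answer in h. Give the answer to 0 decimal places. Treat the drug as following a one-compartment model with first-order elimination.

34 h

k = ln(C₁/C₂) / (t₂ − t₁) = ln(1.26/0.573) / (73.3 − 34.2)
  = 0.7880 / 39.10 = 0.02015 h⁻¹
t½ = ln2 / k = 0.693147 / 0.02015 = 34.40 h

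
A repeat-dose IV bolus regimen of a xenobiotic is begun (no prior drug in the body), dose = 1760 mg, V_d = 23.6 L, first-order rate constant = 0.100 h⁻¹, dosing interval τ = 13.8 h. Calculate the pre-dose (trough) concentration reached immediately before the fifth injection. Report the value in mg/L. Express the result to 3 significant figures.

25.0 mg/L

C₀ per dose = Dose / Vd = 1760 / 23.6 = 74.58 mg/L
Fraction remaining after one interval: r = e^(−kτ) = e^(−0.1000 × 13.8) = 0.2516
Before dose 5, 4 doses have been given (aged 1τ, 2τ, 3τ, 4τ).
C_trough = C₀ × (r + r² + … + r^4) = C₀ × r(1−r^4)/(1−r)
        = 74.58 × 0.2516 × (1 − 0.004007) / (1 − 0.2516) = 24.97 mg/L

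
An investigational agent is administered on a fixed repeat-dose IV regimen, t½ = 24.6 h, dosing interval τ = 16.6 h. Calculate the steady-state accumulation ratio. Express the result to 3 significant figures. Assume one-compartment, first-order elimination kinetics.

2.68

k = ln2 / t½ = 0.693147 / 24.6 = 0.02818 h⁻¹
e^(−kτ) = e^(−0.02818 × 16.6) = 0.6264
Accumulation ratio R = 1 / (1 − e^(−kτ)) = 1 / (1 − 0.6264) = 2.677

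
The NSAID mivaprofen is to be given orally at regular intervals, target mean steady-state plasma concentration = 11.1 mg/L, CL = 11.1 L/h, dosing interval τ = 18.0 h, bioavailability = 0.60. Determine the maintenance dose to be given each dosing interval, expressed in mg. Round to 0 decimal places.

At steady state, F × (Dose/τ) = Css × CL.
Dose = Css × CL × τ / F = 11.1 × 11.10 × 18.0 / 0.60 = 3696 mg

3696 mg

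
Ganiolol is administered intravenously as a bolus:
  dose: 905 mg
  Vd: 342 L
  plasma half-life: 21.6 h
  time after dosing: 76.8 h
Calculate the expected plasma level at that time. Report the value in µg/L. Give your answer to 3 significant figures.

225 µg/L

C₀ = Dose / Vd = 905.0 / 342 = 2.646 mg/L
k = ln2 / t½ = 0.693147 / 21.6 = 0.03209 h⁻¹
C = C₀ · e^(−k·t) = 2.646 × e^(−0.03209 × 76.8)
  = 2.646 × 0.08505 = 0.2250 mg/L
Convert: 0.2250 mg/L × 1000 = 225.0 µg/L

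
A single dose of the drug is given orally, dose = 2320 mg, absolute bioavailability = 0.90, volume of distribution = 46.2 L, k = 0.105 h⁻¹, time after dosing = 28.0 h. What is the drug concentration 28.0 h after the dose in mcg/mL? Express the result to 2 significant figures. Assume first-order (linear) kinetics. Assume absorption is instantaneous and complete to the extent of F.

2.4 mcg/mL

Amount reaching circulation = F × Dose = 0.90 × 2320 = 2088 mg
C₀ = F·Dose / Vd = 2088 / 46.2 = 45.19 mg/L
C = C₀ · e^(−k·t) = 45.19 × e^(−0.1050 × 28.0)
  = 45.19 × 0.05287 = 2.389 mg/L
(2.389 mg/L = 2.389 mcg/mL)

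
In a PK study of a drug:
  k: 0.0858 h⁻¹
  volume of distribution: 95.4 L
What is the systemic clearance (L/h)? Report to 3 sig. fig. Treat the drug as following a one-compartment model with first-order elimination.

CL = k × Vd = 0.0858 × 95.4 = 8.185 L/h

8.19 L/h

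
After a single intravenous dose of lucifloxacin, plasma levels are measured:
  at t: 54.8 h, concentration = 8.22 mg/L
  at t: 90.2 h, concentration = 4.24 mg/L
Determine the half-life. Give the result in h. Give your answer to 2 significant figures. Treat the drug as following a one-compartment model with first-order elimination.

k = ln(C₁/C₂) / (t₂ − t₁) = ln(8.22/4.24) / (90.2 − 54.8)
  = 0.6620 / 35.40 = 0.01870 h⁻¹
t½ = ln2 / k = 0.693147 / 0.01870 = 37.07 h

37 h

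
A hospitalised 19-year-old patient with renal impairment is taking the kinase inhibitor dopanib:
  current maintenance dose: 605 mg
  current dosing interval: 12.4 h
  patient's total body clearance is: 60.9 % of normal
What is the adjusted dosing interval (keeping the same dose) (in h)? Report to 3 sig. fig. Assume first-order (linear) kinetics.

To keep the same average steady-state level, dosing rate must scale with clearance.
CL ratio = 60.9 / 100 = 0.6090
New interval (same dose) = 12.4 / 0.6090 = 20.36 h

20.4 h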